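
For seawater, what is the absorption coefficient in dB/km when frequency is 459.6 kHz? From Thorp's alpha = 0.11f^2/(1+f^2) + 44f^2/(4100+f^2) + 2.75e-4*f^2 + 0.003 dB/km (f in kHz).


f^2 = 211232.16
alpha = 0.11*211232.16/(1+211232.16) + 44*211232.16/(4100+211232.16) + 2.75e-4*211232.16 + 0.003 = 101.364

101.364 dB/km


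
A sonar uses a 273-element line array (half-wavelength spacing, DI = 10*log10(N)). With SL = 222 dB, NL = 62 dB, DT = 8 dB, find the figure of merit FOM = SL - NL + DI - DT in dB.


Step 1: DI = 10*log10(273) = 24.36 dB
Step 2: FOM = SL - NL + DI - DT = 222 - 62 + 24.36 - 8 = 176.36

176.36 dB


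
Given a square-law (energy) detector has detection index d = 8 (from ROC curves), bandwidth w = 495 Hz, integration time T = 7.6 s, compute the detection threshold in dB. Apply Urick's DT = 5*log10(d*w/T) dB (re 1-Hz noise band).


DT = 5*log10(d*w/T) = 5*log10(8 * 495 / 7.6) = 5*log10(521.05) = 13.58

13.58 dB


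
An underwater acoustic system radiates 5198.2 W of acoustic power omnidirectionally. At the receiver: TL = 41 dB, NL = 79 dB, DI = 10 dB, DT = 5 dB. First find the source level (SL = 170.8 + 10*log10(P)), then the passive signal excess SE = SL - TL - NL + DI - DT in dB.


Step 1: SL = 170.8 + 10*log10(5198.2) = 207.96 dB
Step 2: SE = SL - TL - NL + DI - DT = 207.96 - 41 - 79 + 10 - 5 = 92.96

92.96 dB


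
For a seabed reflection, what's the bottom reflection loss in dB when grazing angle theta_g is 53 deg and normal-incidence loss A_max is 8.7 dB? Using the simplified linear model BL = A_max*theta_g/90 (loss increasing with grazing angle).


5.12 dB


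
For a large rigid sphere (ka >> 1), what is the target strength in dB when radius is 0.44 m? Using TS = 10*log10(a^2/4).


TS = 10*log10(0.44^2 / 4) = 10*log10(0.0484) = -13.15

-13.15 dB


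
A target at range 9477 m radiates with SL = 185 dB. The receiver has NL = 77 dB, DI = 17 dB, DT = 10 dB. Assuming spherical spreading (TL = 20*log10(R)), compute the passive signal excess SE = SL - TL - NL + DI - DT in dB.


Step 1: TL = 20*log10(9477) = 79.53 dB
Step 2: SE = 185 - 79.53 - 77 + 17 - 10 = 35.47

35.47 dB


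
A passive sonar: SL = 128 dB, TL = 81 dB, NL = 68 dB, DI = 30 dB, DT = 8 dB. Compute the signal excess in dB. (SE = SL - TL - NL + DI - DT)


SE = SL - TL - NL + DI - DT = 128 - 81 - 68 + 30 - 8 = 1

1 dB


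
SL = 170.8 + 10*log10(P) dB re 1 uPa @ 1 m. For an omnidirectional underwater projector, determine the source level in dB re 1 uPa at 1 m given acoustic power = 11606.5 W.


SL = 170.8 + 10*log10(11606.5) = 170.8 + 40.65 = 211.45

211.45 dB


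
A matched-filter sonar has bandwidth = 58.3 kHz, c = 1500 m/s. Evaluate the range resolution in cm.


dR = c/(2*BW) = 1500 / (2 * 58.3e3) = 0.0129 m = 1.29 cm

1.29 cm


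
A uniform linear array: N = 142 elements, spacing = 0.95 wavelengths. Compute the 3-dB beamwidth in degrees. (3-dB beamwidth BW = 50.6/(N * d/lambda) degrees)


BW = 50.6 / (142 * 0.95) = 50.6 / 134.9 = 0.38

0.38 deg


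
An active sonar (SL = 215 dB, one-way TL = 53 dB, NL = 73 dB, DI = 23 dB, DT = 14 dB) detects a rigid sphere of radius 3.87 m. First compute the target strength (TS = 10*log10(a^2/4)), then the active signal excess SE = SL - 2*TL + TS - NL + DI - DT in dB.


Step 1: TS = 10*log10(3.87^2/4) = 5.73 dB
Step 2: SE = SL - 2*TL + TS - NL + DI - DT = 215 - 2*53 + (5.73) - 73 + 23 - 14 = 50.73

50.73 dB


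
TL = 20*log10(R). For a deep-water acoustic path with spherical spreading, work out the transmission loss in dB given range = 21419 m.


TL = 20*log10(21419) = 86.62

86.62 dB


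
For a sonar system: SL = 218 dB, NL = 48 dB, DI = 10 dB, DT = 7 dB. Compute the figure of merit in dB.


FOM = SL - NL + DI - DT = 218 - 48 + 10 - 7 = 173

173 dB


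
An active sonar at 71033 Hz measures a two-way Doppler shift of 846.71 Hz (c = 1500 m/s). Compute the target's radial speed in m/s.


8.94 m/s


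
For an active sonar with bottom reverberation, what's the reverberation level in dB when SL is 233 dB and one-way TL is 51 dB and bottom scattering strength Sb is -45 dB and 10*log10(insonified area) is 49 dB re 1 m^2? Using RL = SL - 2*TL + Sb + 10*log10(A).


RL = SL - 2*TL + Sb + 10*log10(A) = 233 - 2*51 + (-45) + 49 = 135

135 dB


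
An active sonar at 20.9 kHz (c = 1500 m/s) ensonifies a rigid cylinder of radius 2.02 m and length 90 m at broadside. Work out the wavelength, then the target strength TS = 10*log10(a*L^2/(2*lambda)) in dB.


Step 1: lambda = c/f = 1500/20900 = 0.07177 m
Step 2: TS = 10*log10(a*L^2/(2*lambda)) = 10*log10(2.02*90^2/(2*0.07177)) = 50.57

50.57 dB


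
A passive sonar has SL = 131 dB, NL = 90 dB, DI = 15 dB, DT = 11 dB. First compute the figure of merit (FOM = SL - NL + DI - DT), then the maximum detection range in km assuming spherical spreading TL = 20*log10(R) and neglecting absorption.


Step 1: FOM = SL - NL + DI - DT = 131 - 90 + 15 - 11 = 45 dB
Step 2: at max range FOM = TL = 20*log10(R), so R = 10^(45/20) = 177.83 m = 0.18 km

0.18 km


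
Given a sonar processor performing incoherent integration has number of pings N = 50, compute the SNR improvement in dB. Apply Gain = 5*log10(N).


Gain = 5*log10(50) = 8.49

8.49 dB


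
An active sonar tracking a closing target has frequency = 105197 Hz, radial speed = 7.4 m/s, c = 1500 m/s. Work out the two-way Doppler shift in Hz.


fd = 2*f*v/c = 2 * 105197 * 7.4 / 1500 = 1037.94

1037.94 Hz


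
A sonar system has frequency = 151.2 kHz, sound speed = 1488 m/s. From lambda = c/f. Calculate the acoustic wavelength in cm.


0.98 cm


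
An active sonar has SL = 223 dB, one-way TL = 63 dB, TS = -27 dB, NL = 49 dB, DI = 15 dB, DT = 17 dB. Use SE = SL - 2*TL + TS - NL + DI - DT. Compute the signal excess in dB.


19 dB


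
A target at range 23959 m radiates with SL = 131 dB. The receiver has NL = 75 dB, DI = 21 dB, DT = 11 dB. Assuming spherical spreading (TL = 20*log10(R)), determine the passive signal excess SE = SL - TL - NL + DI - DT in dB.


-21.59 dB


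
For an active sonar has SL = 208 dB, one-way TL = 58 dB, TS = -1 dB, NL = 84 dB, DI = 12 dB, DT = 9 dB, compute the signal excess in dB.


SE = SL - 2*TL + TS - NL + DI - DT = 208 - 2*58 + (-1) - 84 + 12 - 9 = 10

10 dB


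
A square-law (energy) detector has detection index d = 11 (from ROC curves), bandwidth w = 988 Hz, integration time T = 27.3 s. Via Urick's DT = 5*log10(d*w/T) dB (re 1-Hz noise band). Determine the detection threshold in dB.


13.0 dB


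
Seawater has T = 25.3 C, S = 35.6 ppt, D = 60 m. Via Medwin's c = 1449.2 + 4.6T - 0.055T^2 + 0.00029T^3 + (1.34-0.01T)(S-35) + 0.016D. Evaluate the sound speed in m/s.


c = 1449.2 + 4.6*25.3 - 0.055*25.3^2 + 0.00029*25.3^3 + (1.34 - 0.01*25.3)*(35.6 - 35) + 0.016*60 = 1536.68

1536.68 m/s


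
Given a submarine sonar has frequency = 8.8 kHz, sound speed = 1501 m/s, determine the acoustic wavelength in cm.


lambda = c/f = 1501 / 8800 = 0.1706 m = 17.06 cm

17.06 cm


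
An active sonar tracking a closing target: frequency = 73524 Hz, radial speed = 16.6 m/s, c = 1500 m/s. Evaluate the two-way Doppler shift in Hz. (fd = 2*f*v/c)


fd = 2*f*v/c = 2 * 73524 * 16.6 / 1500 = 1627.33

1627.33 Hz


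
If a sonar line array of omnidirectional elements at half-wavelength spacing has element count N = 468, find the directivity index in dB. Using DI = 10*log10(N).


DI = 10*log10(468) = 26.7

26.7 dB


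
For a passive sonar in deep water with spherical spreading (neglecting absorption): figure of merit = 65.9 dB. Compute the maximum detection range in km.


At max range FOM = TL, so 20*log10(R) = 65.9
R = 10^(65.9/20) = 1972.42 m = 1.97 km

1.97 km


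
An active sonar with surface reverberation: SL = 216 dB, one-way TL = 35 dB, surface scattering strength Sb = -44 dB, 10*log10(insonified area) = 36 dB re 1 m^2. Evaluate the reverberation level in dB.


RL = SL - 2*TL + Sb + 10*log10(A) = 216 - 2*35 + (-44) + 36 = 138

138 dB


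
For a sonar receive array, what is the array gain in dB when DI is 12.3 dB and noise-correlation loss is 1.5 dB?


10.8 dB


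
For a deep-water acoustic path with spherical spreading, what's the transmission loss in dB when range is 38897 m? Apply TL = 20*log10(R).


TL = 20*log10(38897) = 91.8

91.8 dB


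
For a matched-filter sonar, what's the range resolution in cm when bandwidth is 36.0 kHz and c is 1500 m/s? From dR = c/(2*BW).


dR = c/(2*BW) = 1500 / (2 * 36.0e3) = 0.0208 m = 2.08 cm

2.08 cm


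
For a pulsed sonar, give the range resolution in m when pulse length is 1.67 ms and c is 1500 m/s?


dR = c*tau/2 = 1500 * 1.67e-3 / 2 = 1.2525

1.2525 m


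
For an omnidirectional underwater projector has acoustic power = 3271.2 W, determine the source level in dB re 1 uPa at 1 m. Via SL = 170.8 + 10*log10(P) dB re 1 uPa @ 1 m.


SL = 170.8 + 10*log10(3271.2) = 170.8 + 35.15 = 205.95

205.95 dB


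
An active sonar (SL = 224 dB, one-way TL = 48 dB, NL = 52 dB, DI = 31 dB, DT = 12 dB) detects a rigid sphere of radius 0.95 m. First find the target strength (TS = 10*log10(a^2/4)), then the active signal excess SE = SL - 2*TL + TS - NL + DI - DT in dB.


Step 1: TS = 10*log10(0.95^2/4) = -6.47 dB
Step 2: SE = SL - 2*TL + TS - NL + DI - DT = 224 - 2*48 + (-6.47) - 52 + 31 - 12 = 88.53

88.53 dB


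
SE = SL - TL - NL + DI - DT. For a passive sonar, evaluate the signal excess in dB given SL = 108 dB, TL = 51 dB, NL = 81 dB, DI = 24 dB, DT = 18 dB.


SE = SL - TL - NL + DI - DT = 108 - 51 - 81 + 24 - 18 = -18

-18 dB


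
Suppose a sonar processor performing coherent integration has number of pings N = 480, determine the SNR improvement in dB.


26.81 dB


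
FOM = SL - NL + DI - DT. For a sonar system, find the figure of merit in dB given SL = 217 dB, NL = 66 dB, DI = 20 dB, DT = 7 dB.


FOM = SL - NL + DI - DT = 217 - 66 + 20 - 7 = 164

164 dB


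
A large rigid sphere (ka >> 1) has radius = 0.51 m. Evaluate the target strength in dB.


TS = 10*log10(0.51^2 / 4) = 10*log10(0.065025) = -11.87

-11.87 dB


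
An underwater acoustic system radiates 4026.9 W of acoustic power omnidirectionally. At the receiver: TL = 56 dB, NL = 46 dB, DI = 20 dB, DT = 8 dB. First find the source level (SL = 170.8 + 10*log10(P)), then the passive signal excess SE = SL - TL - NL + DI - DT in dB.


Step 1: SL = 170.8 + 10*log10(4026.9) = 206.85 dB
Step 2: SE = SL - TL - NL + DI - DT = 206.85 - 56 - 46 + 20 - 8 = 116.85

116.85 dB


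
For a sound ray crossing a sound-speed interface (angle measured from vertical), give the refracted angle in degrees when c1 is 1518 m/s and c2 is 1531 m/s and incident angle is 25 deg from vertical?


25.23 deg


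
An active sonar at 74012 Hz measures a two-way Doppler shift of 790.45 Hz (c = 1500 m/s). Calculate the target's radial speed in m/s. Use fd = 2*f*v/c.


From fd = 2*f*v/c, v = c*fd/(2*f) = 1500 * 790.45 / (2*74012) = 8.01

8.01 m/s


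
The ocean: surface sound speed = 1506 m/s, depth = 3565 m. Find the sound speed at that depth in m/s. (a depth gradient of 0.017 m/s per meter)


c = 1506 + 0.017 * 3565 = 1566.605

1566.605 m/s


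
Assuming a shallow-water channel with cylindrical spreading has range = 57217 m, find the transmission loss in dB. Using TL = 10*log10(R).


47.58 dB


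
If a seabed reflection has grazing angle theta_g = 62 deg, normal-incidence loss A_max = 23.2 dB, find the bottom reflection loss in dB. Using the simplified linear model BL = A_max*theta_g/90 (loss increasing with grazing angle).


BL = A_max * theta_g / 90 = 23.2 * 62 / 90 = 15.98

15.98 dB


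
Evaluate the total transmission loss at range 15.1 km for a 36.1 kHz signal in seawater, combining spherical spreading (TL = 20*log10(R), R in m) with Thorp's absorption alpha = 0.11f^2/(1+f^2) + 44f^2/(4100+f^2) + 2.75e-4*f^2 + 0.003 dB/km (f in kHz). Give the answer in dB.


250.94 dB


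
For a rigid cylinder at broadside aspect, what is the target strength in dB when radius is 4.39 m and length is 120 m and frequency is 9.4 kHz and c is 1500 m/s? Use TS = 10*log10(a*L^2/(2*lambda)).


lambda = 1500/9400 = 0.15957 m
TS = 10*log10(4.39*120^2/(2*0.15957)) = 52.97

52.97 dB


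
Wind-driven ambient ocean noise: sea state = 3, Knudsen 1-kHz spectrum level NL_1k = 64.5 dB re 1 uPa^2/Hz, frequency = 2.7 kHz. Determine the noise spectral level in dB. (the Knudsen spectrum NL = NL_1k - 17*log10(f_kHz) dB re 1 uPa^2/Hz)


NL = NL_1k - 17*log10(f_kHz) = 64.5 - 17*log10(2.7) = 64.5 - (7.33) = 57.17

57.17 dB


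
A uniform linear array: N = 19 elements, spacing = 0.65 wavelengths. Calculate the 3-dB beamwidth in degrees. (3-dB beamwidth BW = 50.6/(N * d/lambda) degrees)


BW = 50.6 / (19 * 0.65) = 50.6 / 12.35 = 4.1

4.1 deg


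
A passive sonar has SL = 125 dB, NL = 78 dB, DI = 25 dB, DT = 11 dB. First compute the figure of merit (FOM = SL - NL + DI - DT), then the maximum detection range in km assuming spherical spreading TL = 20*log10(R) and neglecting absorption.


Step 1: FOM = SL - NL + DI - DT = 125 - 78 + 25 - 11 = 61 dB
Step 2: at max range FOM = TL = 20*log10(R), so R = 10^(61/20) = 1122.02 m = 1.12 km

1.12 km


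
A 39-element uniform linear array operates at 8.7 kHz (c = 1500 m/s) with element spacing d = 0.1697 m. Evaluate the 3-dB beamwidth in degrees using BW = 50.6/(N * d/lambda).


1.32 deg


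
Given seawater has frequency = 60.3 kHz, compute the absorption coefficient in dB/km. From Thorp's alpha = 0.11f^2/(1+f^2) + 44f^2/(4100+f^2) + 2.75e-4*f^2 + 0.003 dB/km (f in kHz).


f^2 = 3636.09
alpha = 0.11*3636.09/(1+3636.09) + 44*3636.09/(4100+3636.09) + 2.75e-4*3636.09 + 0.003 = 21.794

21.794 dB/km


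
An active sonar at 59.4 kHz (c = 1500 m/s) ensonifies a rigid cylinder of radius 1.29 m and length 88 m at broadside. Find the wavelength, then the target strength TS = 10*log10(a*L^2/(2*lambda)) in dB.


Step 1: lambda = c/f = 1500/59400 = 0.02525 m
Step 2: TS = 10*log10(a*L^2/(2*lambda)) = 10*log10(1.29*88^2/(2*0.02525)) = 52.96

52.96 dB


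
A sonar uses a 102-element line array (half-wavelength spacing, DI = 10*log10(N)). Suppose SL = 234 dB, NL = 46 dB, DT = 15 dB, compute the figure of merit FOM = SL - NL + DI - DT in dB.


193.09 dB


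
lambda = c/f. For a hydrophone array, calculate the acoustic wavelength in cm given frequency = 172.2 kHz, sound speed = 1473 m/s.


lambda = c/f = 1473 / 172200 = 0.0086 m = 0.86 cm

0.86 cm


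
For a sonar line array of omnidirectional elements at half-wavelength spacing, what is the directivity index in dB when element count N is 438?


26.41 dB


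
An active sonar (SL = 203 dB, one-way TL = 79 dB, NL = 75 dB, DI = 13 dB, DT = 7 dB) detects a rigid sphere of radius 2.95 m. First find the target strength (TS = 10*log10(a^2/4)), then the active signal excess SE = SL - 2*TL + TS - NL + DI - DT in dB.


Step 1: TS = 10*log10(2.95^2/4) = 3.38 dB
Step 2: SE = SL - 2*TL + TS - NL + DI - DT = 203 - 2*79 + (3.38) - 75 + 13 - 7 = -20.62

-20.62 dB


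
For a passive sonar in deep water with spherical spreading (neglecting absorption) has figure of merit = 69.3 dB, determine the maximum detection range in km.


2.92 km


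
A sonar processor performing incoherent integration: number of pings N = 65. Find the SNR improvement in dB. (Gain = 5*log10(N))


9.06 dB


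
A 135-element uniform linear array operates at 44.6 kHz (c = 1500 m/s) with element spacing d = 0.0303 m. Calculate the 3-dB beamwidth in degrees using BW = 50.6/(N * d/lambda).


0.42 deg


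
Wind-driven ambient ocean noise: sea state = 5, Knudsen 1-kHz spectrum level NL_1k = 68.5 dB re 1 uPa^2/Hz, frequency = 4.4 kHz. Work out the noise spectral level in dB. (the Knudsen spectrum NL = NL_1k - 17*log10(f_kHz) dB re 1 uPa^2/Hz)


NL = NL_1k - 17*log10(f_kHz) = 68.5 - 17*log10(4.4) = 68.5 - (10.94) = 57.56

57.56 dB


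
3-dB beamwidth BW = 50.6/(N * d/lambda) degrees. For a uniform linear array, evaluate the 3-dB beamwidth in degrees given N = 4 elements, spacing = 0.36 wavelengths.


BW = 50.6 / (4 * 0.36) = 50.6 / 1.44 = 35.14

35.14 deg


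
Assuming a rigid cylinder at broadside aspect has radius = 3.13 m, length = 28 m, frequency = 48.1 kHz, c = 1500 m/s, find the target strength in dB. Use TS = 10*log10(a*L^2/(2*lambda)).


lambda = 1500/48100 = 0.03119 m
TS = 10*log10(3.13*28^2/(2*0.03119)) = 45.95

45.95 dB


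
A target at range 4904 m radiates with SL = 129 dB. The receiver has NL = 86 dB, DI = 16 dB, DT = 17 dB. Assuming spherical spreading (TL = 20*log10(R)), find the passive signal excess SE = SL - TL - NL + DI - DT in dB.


Step 1: TL = 20*log10(4904) = 73.81 dB
Step 2: SE = 129 - 73.81 - 86 + 16 - 17 = -31.81

-31.81 dB


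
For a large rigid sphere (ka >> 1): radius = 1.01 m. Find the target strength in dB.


-5.93 dB


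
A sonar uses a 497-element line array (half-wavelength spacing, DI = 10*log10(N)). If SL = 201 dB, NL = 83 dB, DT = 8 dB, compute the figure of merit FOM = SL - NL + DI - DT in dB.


136.96 dB


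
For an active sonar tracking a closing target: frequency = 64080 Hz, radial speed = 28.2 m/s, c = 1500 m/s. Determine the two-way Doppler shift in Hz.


fd = 2*f*v/c = 2 * 64080 * 28.2 / 1500 = 2409.41

2409.41 Hz


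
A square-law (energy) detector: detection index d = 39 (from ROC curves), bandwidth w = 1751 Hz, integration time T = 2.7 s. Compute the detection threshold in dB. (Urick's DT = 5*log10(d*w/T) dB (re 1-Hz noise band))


DT = 5*log10(d*w/T) = 5*log10(39 * 1751 / 2.7) = 5*log10(25292.22) = 22.01

22.01 dB


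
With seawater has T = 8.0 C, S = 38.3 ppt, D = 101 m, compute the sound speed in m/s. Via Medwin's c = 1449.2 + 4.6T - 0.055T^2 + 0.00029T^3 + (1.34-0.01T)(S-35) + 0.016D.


c = 1449.2 + 4.6*8.0 - 0.055*8.0^2 + 0.00029*8.0^3 + (1.34 - 0.01*8.0)*(38.3 - 35) + 0.016*101 = 1488.4

1488.4 m/s


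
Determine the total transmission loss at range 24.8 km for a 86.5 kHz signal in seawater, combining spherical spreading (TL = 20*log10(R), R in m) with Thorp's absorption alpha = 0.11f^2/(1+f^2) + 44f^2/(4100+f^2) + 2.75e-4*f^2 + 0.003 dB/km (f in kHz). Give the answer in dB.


Step 1 (Thorp): alpha = 0.11*7482.25/(1+7482.25) + 44*7482.25/(4100+7482.25) + 2.75e-4*7482.25 + 0.003 = 30.595 dB/km
Step 2: TL_spread = 20*log10(24800) = 87.89 dB
Step 3: TL_abs = alpha*R = 30.595 * 24.8 = 758.76 dB
Step 4: TL_total = 87.89 + 758.76 = 846.65

846.65 dB


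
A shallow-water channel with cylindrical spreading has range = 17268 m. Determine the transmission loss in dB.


TL = 10*log10(17268) = 42.37

42.37 dB


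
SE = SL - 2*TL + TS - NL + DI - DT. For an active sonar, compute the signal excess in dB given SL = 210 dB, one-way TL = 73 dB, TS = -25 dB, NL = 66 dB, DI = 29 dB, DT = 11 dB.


SE = SL - 2*TL + TS - NL + DI - DT = 210 - 2*73 + (-25) - 66 + 29 - 11 = -9

-9 dB


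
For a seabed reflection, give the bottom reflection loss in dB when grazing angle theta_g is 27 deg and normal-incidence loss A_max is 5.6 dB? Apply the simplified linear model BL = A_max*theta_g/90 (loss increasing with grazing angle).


BL = A_max * theta_g / 90 = 5.6 * 27 / 90 = 1.68

1.68 dB


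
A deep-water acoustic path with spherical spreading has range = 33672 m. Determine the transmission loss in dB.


90.55 dB


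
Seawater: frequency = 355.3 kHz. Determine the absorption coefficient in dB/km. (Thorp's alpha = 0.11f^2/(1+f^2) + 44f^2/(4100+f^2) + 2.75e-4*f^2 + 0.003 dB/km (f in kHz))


77.444 dB/km


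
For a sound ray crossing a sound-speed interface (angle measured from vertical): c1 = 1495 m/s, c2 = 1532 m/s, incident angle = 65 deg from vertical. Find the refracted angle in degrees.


sin(theta2) = (c2/c1)*sin(theta1) = (1532/1495)*sin(65 deg) = 0.92874
theta2 = arcsin(0.92874) = 68.24

68.24 deg


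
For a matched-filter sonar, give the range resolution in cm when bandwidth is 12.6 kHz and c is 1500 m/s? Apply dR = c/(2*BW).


5.95 cm


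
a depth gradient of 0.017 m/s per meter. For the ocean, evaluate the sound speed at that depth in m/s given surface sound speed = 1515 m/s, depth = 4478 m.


c = 1515 + 0.017 * 4478 = 1591.126

1591.126 m/s


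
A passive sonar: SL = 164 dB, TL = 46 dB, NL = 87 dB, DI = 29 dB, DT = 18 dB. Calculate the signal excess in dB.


42 dB


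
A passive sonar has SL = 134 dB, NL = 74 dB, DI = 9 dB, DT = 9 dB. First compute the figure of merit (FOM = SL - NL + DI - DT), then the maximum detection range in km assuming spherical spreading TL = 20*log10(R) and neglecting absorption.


Step 1: FOM = SL - NL + DI - DT = 134 - 74 + 9 - 9 = 60 dB
Step 2: at max range FOM = TL = 20*log10(R), so R = 10^(60/20) = 1000.0 m = 1.0 km

1.0 km


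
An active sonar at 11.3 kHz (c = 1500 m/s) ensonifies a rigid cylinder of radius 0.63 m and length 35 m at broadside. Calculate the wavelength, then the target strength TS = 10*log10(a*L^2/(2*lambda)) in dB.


Step 1: lambda = c/f = 1500/11300 = 0.13274 m
Step 2: TS = 10*log10(a*L^2/(2*lambda)) = 10*log10(0.63*35^2/(2*0.13274)) = 34.63

34.63 dB


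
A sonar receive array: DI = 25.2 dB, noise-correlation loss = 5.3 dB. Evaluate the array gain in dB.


AG = DI - L_corr = 25.2 - 5.3 = 19.9

19.9 dB


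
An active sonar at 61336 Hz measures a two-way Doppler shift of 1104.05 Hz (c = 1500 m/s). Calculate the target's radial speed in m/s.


From fd = 2*f*v/c, v = c*fd/(2*f) = 1500 * 1104.05 / (2*61336) = 13.5

13.5 m/s


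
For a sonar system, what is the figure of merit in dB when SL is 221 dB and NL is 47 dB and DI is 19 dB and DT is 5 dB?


FOM = SL - NL + DI - DT = 221 - 47 + 19 - 5 = 188

188 dB


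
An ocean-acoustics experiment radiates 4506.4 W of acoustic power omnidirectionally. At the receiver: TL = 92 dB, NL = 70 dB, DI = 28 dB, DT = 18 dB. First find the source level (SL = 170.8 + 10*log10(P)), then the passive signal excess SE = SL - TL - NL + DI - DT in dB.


Step 1: SL = 170.8 + 10*log10(4506.4) = 207.34 dB
Step 2: SE = SL - TL - NL + DI - DT = 207.34 - 92 - 70 + 28 - 18 = 55.34

55.34 dB


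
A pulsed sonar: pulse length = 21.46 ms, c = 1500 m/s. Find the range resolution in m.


16.095 m


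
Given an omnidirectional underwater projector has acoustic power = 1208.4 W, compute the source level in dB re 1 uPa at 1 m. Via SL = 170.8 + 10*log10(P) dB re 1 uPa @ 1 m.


201.62 dB


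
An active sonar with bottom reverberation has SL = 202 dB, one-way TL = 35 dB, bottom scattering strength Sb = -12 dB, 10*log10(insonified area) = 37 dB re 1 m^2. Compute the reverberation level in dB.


RL = SL - 2*TL + Sb + 10*log10(A) = 202 - 2*35 + (-12) + 37 = 157

157 dB


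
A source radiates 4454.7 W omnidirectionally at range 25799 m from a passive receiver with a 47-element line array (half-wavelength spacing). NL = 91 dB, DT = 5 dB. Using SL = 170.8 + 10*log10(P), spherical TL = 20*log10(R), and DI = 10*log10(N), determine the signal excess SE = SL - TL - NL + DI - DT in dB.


39.78 dB


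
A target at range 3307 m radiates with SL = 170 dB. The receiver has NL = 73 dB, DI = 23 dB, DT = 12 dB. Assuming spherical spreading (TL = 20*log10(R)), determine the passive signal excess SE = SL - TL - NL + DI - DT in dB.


Step 1: TL = 20*log10(3307) = 70.39 dB
Step 2: SE = 170 - 70.39 - 73 + 23 - 12 = 37.61

37.61 dB


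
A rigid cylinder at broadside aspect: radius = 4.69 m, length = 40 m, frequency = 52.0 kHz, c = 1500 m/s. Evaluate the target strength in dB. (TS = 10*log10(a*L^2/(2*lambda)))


lambda = 1500/52000 = 0.02885 m
TS = 10*log10(4.69*40^2/(2*0.02885)) = 51.14

51.14 dB


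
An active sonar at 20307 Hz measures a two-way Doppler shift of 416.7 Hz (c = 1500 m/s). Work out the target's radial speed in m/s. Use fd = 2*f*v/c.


From fd = 2*f*v/c, v = c*fd/(2*f) = 1500 * 416.7 / (2*20307) = 15.39

15.39 m/s


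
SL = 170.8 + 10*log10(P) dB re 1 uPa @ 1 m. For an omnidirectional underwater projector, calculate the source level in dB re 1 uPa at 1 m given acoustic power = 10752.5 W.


SL = 170.8 + 10*log10(10752.5) = 170.8 + 40.32 = 211.12

211.12 dB


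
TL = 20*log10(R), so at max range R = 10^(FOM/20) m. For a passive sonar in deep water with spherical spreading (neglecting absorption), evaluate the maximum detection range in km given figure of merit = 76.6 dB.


At max range FOM = TL, so 20*log10(R) = 76.6
R = 10^(76.6/20) = 6760.83 m = 6.76 km

6.76 km


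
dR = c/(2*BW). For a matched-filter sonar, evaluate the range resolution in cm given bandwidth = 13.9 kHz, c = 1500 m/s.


dR = c/(2*BW) = 1500 / (2 * 13.9e3) = 0.054 m = 5.4 cm

5.4 cm


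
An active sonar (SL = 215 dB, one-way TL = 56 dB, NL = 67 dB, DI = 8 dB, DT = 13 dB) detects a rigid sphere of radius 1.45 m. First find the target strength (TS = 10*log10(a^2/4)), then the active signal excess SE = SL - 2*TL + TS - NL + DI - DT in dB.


Step 1: TS = 10*log10(1.45^2/4) = -2.79 dB
Step 2: SE = SL - 2*TL + TS - NL + DI - DT = 215 - 2*56 + (-2.79) - 67 + 8 - 13 = 28.21

28.21 dB


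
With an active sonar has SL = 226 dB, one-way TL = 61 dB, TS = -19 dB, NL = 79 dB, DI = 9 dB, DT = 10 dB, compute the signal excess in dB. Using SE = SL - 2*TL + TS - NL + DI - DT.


SE = SL - 2*TL + TS - NL + DI - DT = 226 - 2*61 + (-19) - 79 + 9 - 10 = 5

5 dB


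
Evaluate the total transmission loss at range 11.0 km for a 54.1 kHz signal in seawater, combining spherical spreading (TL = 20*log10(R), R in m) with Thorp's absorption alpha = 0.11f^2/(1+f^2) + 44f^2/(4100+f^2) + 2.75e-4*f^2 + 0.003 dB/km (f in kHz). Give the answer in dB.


Step 1 (Thorp): alpha = 0.11*2926.81/(1+2926.81) + 44*2926.81/(4100+2926.81) + 2.75e-4*2926.81 + 0.003 = 19.2447 dB/km
Step 2: TL_spread = 20*log10(11000) = 80.83 dB
Step 3: TL_abs = alpha*R = 19.2447 * 11.0 = 211.69 dB
Step 4: TL_total = 80.83 + 211.69 = 292.52

292.52 dB


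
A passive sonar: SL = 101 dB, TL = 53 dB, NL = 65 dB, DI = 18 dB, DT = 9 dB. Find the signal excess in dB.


SE = SL - TL - NL + DI - DT = 101 - 53 - 65 + 18 - 9 = -8

-8 dB


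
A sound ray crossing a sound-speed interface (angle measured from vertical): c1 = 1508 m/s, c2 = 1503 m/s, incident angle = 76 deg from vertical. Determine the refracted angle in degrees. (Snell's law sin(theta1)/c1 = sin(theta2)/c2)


75.26 deg


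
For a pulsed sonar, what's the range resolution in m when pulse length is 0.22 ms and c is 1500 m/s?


dR = c*tau/2 = 1500 * 0.22e-3 / 2 = 0.165

0.165 m


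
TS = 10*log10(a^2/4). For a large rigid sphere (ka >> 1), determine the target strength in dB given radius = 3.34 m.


TS = 10*log10(3.34^2 / 4) = 10*log10(2.7889) = 4.45

4.45 dB


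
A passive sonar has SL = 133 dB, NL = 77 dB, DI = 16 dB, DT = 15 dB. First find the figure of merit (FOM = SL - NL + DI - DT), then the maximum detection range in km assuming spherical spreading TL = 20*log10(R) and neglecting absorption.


Step 1: FOM = SL - NL + DI - DT = 133 - 77 + 16 - 15 = 57 dB
Step 2: at max range FOM = TL = 20*log10(R), so R = 10^(57/20) = 707.95 m = 0.71 km

0.71 km


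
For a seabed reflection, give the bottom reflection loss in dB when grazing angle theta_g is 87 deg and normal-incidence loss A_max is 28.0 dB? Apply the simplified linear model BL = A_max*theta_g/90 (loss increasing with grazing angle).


BL = A_max * theta_g / 90 = 28.0 * 87 / 90 = 27.07

27.07 dB


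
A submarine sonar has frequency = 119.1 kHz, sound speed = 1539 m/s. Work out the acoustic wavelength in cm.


lambda = c/f = 1539 / 119100 = 0.0129 m = 1.29 cm

1.29 cm


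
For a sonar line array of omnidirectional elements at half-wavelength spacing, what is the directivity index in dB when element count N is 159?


22.01 dB


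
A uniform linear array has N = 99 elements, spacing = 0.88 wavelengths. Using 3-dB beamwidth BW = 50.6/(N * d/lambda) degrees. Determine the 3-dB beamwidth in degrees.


BW = 50.6 / (99 * 0.88) = 50.6 / 87.12 = 0.58

0.58 deg


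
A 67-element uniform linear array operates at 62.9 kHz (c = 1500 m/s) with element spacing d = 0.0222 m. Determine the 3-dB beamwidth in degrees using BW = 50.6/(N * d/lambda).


Step 1: lambda = 1500/62900 = 0.02385 m
Step 2: d/lambda = 0.0222/0.02385 = 0.9308
Step 3: BW = 50.6/(N * d/lambda) = 50.6/(67 * 0.9308) = 0.81

0.81 deg


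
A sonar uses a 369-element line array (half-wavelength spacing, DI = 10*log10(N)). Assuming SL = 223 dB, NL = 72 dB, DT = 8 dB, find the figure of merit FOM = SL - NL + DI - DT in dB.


168.67 dB


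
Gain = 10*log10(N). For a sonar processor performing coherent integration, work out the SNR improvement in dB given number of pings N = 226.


Gain = 10*log10(226) = 23.54

23.54 dB


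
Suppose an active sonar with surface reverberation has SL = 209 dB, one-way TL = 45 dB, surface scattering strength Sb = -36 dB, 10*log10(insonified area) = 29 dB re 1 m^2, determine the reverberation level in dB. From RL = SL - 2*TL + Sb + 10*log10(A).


112 dB


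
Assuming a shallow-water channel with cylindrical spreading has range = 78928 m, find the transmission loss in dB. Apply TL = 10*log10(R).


TL = 10*log10(78928) = 48.97

48.97 dB


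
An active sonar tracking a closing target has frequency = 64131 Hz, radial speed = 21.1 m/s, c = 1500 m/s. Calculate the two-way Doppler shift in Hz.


1804.22 Hz


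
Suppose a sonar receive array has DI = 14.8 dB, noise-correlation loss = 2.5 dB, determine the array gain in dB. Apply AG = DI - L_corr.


AG = DI - L_corr = 14.8 - 2.5 = 12.3

12.3 dB


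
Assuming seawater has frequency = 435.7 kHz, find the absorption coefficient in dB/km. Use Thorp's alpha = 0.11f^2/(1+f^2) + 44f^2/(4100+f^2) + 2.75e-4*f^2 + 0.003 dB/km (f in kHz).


f^2 = 189834.49
alpha = 0.11*189834.49/(1+189834.49) + 44*189834.49/(4100+189834.49) + 2.75e-4*189834.49 + 0.003 = 95.387

95.387 dB/km


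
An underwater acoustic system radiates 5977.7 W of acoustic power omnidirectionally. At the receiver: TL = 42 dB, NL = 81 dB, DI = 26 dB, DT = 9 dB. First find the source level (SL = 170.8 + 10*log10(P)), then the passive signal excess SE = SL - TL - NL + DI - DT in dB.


Step 1: SL = 170.8 + 10*log10(5977.7) = 208.57 dB
Step 2: SE = SL - TL - NL + DI - DT = 208.57 - 42 - 81 + 26 - 9 = 102.57

102.57 dB


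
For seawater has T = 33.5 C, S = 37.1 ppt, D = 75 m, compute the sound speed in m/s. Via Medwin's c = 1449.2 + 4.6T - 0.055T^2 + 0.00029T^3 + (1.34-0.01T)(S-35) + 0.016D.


1555.79 m/s


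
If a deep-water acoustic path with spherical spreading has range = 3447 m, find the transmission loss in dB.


TL = 20*log10(3447) = 70.75

70.75 dB


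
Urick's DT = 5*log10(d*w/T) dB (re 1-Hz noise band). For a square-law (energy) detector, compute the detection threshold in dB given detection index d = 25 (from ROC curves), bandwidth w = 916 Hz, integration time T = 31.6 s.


DT = 5*log10(d*w/T) = 5*log10(25 * 916 / 31.6) = 5*log10(724.68) = 14.3

14.3 dB


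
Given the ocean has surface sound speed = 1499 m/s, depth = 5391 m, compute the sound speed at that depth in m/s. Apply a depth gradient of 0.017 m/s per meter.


c = 1499 + 0.017 * 5391 = 1590.647

1590.647 m/s


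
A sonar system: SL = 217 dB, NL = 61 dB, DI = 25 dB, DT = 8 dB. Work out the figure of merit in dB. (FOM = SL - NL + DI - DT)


FOM = SL - NL + DI - DT = 217 - 61 + 25 - 8 = 173

173 dB


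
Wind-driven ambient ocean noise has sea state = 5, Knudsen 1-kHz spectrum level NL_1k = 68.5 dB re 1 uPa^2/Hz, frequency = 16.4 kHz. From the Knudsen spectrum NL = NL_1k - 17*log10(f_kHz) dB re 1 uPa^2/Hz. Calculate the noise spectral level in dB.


47.85 dB


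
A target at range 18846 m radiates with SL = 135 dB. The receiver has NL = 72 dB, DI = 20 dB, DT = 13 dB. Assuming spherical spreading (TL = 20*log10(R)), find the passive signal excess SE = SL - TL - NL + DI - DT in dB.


Step 1: TL = 20*log10(18846) = 85.5 dB
Step 2: SE = 135 - 85.5 - 72 + 20 - 13 = -15.5

-15.5 dB


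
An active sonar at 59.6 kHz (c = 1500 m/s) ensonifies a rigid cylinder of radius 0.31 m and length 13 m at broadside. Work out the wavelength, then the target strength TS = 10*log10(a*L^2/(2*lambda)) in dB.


Step 1: lambda = c/f = 1500/59600 = 0.02517 m
Step 2: TS = 10*log10(a*L^2/(2*lambda)) = 10*log10(0.31*13^2/(2*0.02517)) = 30.17

30.17 dB


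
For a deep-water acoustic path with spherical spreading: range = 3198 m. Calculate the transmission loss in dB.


TL = 20*log10(3198) = 70.1

70.1 dB


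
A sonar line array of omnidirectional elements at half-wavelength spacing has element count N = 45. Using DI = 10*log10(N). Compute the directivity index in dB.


16.53 dB


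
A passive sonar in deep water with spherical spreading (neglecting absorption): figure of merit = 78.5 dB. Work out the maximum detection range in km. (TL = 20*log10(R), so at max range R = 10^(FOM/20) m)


At max range FOM = TL, so 20*log10(R) = 78.5
R = 10^(78.5/20) = 8413.95 m = 8.41 km

8.41 km


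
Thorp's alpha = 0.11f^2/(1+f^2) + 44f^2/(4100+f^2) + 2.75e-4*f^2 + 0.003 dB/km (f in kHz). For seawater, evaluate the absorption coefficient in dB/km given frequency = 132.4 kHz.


40.593 dB/km


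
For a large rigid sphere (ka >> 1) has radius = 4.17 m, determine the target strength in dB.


TS = 10*log10(4.17^2 / 4) = 10*log10(4.347225) = 6.38

6.38 dB


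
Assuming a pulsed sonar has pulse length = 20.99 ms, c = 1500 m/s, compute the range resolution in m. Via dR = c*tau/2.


15.7425 m


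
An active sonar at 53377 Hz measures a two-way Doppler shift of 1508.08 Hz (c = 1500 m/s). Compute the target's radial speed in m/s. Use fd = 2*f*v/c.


21.19 m/s


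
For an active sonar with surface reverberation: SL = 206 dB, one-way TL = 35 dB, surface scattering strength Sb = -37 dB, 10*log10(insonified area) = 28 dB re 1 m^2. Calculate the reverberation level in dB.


127 dB


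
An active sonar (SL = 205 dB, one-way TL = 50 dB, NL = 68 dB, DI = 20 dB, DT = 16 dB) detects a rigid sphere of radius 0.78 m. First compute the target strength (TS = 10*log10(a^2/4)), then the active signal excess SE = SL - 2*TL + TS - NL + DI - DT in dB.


Step 1: TS = 10*log10(0.78^2/4) = -8.18 dB
Step 2: SE = SL - 2*TL + TS - NL + DI - DT = 205 - 2*50 + (-8.18) - 68 + 20 - 16 = 32.82

32.82 dB


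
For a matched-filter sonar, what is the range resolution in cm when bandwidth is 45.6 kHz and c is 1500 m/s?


dR = c/(2*BW) = 1500 / (2 * 45.6e3) = 0.0164 m = 1.64 cm

1.64 cm


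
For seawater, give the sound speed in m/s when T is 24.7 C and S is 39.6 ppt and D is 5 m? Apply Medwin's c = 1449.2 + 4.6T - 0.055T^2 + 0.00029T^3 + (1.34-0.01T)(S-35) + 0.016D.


c = 1449.2 + 4.6*24.7 - 0.055*24.7^2 + 0.00029*24.7^3 + (1.34 - 0.01*24.7)*(39.6 - 35) + 0.016*5 = 1538.74

1538.74 m/s


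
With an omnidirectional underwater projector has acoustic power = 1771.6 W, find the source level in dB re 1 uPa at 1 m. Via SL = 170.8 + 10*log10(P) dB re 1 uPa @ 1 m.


SL = 170.8 + 10*log10(1771.6) = 170.8 + 32.48 = 203.28

203.28 dB


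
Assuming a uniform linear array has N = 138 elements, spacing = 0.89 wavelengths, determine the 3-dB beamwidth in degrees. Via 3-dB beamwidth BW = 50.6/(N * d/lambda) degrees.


BW = 50.6 / (138 * 0.89) = 50.6 / 122.82 = 0.41

0.41 deg


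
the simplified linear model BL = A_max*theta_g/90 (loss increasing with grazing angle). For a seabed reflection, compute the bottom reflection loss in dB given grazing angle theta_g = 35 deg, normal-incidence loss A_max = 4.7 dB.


BL = A_max * theta_g / 90 = 4.7 * 35 / 90 = 1.83

1.83 dB


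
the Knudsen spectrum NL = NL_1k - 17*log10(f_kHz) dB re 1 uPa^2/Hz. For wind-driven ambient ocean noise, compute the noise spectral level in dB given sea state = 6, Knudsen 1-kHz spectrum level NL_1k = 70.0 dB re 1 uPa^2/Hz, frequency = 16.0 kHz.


49.53 dB


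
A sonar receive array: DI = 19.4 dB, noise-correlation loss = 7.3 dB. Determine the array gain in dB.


AG = DI - L_corr = 19.4 - 7.3 = 12.1

12.1 dB


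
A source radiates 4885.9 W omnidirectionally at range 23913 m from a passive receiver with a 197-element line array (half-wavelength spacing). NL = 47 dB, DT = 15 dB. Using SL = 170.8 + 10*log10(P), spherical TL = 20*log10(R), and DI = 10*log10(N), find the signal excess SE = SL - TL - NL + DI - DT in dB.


81.06 dB


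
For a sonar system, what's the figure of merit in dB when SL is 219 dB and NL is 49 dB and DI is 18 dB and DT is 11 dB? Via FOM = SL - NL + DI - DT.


FOM = SL - NL + DI - DT = 219 - 49 + 18 - 11 = 177

177 dB


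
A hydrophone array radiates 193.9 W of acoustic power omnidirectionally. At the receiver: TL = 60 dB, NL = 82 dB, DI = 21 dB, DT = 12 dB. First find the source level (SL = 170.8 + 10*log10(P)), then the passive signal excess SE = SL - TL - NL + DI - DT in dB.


Step 1: SL = 170.8 + 10*log10(193.9) = 193.68 dB
Step 2: SE = SL - TL - NL + DI - DT = 193.68 - 60 - 82 + 21 - 12 = 60.68

60.68 dB


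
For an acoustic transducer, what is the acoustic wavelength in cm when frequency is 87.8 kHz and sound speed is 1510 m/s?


lambda = c/f = 1510 / 87800 = 0.0172 m = 1.72 cm

1.72 cm


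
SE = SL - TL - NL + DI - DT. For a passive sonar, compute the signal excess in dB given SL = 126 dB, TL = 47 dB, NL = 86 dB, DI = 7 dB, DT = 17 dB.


-17 dB


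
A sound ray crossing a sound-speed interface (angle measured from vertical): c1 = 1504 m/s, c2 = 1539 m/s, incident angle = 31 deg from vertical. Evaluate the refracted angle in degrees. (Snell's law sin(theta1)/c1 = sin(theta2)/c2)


31.8 deg


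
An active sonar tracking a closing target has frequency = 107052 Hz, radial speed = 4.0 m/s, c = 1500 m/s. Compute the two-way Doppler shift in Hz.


570.94 Hz


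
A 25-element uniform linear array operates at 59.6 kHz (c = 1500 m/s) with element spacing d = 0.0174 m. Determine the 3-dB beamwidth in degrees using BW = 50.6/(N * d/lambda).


Step 1: lambda = 1500/59600 = 0.02517 m
Step 2: d/lambda = 0.0174/0.02517 = 0.6913
Step 3: BW = 50.6/(N * d/lambda) = 50.6/(25 * 0.6913) = 2.93

2.93 deg


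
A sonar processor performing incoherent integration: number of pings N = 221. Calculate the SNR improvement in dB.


Gain = 5*log10(221) = 11.72

11.72 dB


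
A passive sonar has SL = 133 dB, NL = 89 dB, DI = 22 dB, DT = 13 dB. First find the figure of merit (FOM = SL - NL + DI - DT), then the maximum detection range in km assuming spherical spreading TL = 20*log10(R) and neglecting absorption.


Step 1: FOM = SL - NL + DI - DT = 133 - 89 + 22 - 13 = 53 dB
Step 2: at max range FOM = TL = 20*log10(R), so R = 10^(53/20) = 446.68 m = 0.45 km

0.45 km


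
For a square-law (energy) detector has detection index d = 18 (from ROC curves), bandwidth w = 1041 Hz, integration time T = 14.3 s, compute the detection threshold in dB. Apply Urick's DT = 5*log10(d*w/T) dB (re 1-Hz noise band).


15.59 dB


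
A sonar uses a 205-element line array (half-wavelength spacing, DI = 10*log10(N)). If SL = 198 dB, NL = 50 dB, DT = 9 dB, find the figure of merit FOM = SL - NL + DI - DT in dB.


162.12 dB


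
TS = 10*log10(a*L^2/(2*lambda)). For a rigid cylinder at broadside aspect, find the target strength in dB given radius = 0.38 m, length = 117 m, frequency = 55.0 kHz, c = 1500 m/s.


lambda = 1500/55000 = 0.02727 m
TS = 10*log10(0.38*117^2/(2*0.02727)) = 49.79

49.79 dB


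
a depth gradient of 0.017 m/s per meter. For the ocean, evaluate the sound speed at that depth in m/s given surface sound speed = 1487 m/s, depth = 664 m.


1498.288 m/s


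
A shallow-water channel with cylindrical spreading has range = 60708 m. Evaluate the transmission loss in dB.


47.83 dB
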